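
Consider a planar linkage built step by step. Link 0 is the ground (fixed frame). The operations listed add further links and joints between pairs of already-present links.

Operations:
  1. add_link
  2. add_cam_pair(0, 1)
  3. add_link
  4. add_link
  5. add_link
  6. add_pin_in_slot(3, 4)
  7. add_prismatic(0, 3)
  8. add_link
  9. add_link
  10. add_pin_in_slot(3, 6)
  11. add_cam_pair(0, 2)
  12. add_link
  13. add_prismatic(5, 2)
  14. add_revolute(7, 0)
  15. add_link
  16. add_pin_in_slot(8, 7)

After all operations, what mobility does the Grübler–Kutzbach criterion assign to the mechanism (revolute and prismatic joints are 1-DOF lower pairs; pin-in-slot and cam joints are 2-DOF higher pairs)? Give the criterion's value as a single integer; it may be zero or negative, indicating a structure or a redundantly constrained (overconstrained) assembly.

M = 13

[1;0;0] (link 0 is ground)
L+ [2;0;0]
C(0,1)∈J2 [2;0;1]
L+ [3;0;1]
L+ [4;0;1]
L+ [5;0;1]
PS(3,4)∈J2 [5;0;2]
P(0,3)∈J1 [5;1;2]
L+ [6;1;2]
L+ [7;1;2]
PS(3,6)∈J2 [7;1;3]
C(0,2)∈J2 [7;1;4]
L+ [8;1;4]
P(5,2)∈J1 [8;2;4]
R(7,0)∈J1 [8;3;4]
L+ [9;3;4]
PS(8,7)∈J2 [9;3;5]
mobility = 24 − 6 − 5 = 13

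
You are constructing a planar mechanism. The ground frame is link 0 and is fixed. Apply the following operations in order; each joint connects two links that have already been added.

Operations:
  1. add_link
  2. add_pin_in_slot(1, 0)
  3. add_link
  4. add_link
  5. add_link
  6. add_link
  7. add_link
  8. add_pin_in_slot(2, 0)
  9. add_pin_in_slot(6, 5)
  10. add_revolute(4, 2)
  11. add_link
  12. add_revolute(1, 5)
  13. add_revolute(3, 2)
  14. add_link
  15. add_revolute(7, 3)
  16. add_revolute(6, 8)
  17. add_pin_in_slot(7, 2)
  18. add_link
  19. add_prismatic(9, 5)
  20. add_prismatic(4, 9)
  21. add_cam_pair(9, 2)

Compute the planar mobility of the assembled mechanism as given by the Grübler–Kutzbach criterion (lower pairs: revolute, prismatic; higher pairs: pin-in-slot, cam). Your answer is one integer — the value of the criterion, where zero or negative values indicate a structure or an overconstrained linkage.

M = 8

L=1 J1=0 J2=0
add link → L=2 J1=0 J2=0
PS@1,0 dof=2 J2 → L=2 J1=0 J2=1
add link → L=3 J1=0 J2=1
add link → L=4 J1=0 J2=1
add link → L=5 J1=0 J2=1
add link → L=6 J1=0 J2=1
add link → L=7 J1=0 J2=1
PS@2,0 dof=2 J2 → L=7 J1=0 J2=2
PS@6,5 dof=2 J2 → L=7 J1=0 J2=3
R@4,2 dof=1 J1 → L=7 J1=1 J2=3
add link → L=8 J1=1 J2=3
R@1,5 dof=1 J1 → L=8 J1=2 J2=3
R@3,2 dof=1 J1 → L=8 J1=3 J2=3
add link → L=9 J1=3 J2=3
R@7,3 dof=1 J1 → L=9 J1=4 J2=3
R@6,8 dof=1 J1 → L=9 J1=5 J2=3
PS@7,2 dof=2 J2 → L=9 J1=5 J2=4
add link → L=10 J1=5 J2=4
P@9,5 dof=1 J1 → L=10 J1=6 J2=4
P@4,9 dof=1 J1 → L=10 J1=7 J2=4
C@9,2 dof=2 J2 → L=10 J1=7 J2=5
M=3(L−1)−2J1−J2=3·9−2·7−5=8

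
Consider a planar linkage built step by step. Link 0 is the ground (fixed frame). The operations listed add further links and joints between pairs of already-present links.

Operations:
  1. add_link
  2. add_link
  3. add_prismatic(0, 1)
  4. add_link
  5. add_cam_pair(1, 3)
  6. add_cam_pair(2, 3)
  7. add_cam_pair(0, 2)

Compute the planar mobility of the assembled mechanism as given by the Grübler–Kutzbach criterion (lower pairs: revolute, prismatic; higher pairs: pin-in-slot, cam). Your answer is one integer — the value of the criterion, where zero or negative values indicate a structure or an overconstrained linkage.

M = 4

link 0 = ground. State L|J1|J2 = 1|0|0
+link1  2|0|0
+link2  3|0|0
P(0,1) f=1→J1  3|1|0
+link3  4|1|0
C(1,3) f=2→J2  4|1|1
C(2,3) f=2→J2  4|1|2
C(0,2) f=2→J2  4|1|3
M = 3(4−1)−2·1−3 = 9−2−3 = 4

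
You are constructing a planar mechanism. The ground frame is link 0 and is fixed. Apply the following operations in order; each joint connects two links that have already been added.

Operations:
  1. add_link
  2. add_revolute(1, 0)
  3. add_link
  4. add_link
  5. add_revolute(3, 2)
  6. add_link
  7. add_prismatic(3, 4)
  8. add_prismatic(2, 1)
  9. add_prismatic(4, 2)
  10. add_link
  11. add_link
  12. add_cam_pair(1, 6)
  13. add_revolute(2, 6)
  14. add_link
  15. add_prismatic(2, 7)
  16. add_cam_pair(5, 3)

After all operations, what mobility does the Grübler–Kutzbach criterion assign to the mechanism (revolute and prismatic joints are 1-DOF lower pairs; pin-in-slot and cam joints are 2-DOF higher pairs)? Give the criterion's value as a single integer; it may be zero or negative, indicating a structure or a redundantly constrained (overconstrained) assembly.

[1;0;0] (link 0 is ground)
L+ [2;0;0]
R(1,0)∈J1 [2;1;0]
L+ [3;1;0]
L+ [4;1;0]
R(3,2)∈J1 [4;2;0]
L+ [5;2;0]
P(3,4)∈J1 [5;3;0]
P(2,1)∈J1 [5;4;0]
P(4,2)∈J1 [5;5;0]
L+ [6;5;0]
L+ [7;5;0]
C(1,6)∈J2 [7;5;1]
R(2,6)∈J1 [7;6;1]
L+ [8;6;1]
P(2,7)∈J1 [8;7;1]
C(5,3)∈J2 [8;7;2]
mobility = 21 − 14 − 2 = 5

M = 5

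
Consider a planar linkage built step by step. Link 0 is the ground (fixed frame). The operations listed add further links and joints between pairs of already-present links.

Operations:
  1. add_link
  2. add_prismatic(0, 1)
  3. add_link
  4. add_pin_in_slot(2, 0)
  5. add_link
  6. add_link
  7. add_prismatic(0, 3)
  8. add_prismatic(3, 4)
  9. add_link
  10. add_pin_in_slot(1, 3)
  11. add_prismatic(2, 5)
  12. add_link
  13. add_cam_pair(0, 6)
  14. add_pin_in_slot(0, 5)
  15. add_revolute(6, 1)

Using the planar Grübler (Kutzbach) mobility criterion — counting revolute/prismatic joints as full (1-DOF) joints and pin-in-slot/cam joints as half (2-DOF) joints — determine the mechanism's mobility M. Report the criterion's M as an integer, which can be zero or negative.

M = 4

L=1 J1=0 J2=0
add link → L=2 J1=0 J2=0
P@0,1 dof=1 J1 → L=2 J1=1 J2=0
add link → L=3 J1=1 J2=0
PS@2,0 dof=2 J2 → L=3 J1=1 J2=1
add link → L=4 J1=1 J2=1
add link → L=5 J1=1 J2=1
P@0,3 dof=1 J1 → L=5 J1=2 J2=1
P@3,4 dof=1 J1 → L=5 J1=3 J2=1
add link → L=6 J1=3 J2=1
PS@1,3 dof=2 J2 → L=6 J1=3 J2=2
P@2,5 dof=1 J1 → L=6 J1=4 J2=2
add link → L=7 J1=4 J2=2
C@0,6 dof=2 J2 → L=7 J1=4 J2=3
PS@0,5 dof=2 J2 → L=7 J1=4 J2=4
R@6,1 dof=1 J1 → L=7 J1=5 J2=4
M=3(L−1)−2J1−J2=3·6−2·5−4=4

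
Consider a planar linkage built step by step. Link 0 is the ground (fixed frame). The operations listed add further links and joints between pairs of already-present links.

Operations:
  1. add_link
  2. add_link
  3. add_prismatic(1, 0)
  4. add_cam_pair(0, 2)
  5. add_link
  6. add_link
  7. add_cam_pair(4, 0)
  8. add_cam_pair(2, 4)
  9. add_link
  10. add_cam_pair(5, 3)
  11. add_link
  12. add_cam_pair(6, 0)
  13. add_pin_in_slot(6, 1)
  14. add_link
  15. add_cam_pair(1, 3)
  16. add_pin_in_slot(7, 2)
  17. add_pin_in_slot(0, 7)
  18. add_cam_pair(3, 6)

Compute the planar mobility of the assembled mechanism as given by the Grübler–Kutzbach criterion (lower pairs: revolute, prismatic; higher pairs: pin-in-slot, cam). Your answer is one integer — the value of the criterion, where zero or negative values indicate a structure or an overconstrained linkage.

L=1 J1=0 J2=0
add link → L=2 J1=0 J2=0
add link → L=3 J1=0 J2=0
P@1,0 dof=1 J1 → L=3 J1=1 J2=0
C@0,2 dof=2 J2 → L=3 J1=1 J2=1
add link → L=4 J1=1 J2=1
add link → L=5 J1=1 J2=1
C@4,0 dof=2 J2 → L=5 J1=1 J2=2
C@2,4 dof=2 J2 → L=5 J1=1 J2=3
add link → L=6 J1=1 J2=3
C@5,3 dof=2 J2 → L=6 J1=1 J2=4
add link → L=7 J1=1 J2=4
C@6,0 dof=2 J2 → L=7 J1=1 J2=5
PS@6,1 dof=2 J2 → L=7 J1=1 J2=6
add link → L=8 J1=1 J2=6
C@1,3 dof=2 J2 → L=8 J1=1 J2=7
PS@7,2 dof=2 J2 → L=8 J1=1 J2=8
PS@0,7 dof=2 J2 → L=8 J1=1 J2=9
C@3,6 dof=2 J2 → L=8 J1=1 J2=10
M=3(L−1)−2J1−J2=3·7−2·1−10=9

M = 9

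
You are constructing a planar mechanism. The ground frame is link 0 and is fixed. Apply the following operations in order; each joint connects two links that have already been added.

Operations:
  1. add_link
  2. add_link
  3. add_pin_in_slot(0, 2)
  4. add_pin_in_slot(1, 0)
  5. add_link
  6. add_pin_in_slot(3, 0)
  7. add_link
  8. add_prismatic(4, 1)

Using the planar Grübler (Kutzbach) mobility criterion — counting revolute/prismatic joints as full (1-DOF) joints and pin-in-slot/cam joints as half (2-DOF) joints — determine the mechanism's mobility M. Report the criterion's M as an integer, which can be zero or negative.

link 0 = ground. State L|J1|J2 = 1|0|0
+link1  2|0|0
+link2  3|0|0
PS(0,2) f=2→J2  3|0|1
PS(1,0) f=2→J2  3|0|2
+link3  4|0|2
PS(3,0) f=2→J2  4|0|3
+link4  5|0|3
P(4,1) f=1→J1  5|1|3
M = 3(5−1)−2·1−3 = 12−2−3 = 7

M = 7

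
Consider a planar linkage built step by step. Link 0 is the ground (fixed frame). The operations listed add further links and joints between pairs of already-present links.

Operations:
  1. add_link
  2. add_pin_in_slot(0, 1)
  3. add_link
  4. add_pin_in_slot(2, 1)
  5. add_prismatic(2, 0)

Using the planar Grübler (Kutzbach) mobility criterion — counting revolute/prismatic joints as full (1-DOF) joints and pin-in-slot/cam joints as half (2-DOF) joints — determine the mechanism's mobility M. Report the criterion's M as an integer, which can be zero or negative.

M = 2

(L,J1,J2)=(1,0,0); link0 fixed
link1: (2,0,0)
PS 0-1 [J2]: (2,0,1)
link2: (3,0,1)
PS 2-1 [J2]: (3,0,2)
P 2-0 [J1]: (3,1,2)
Grübler: 3·2 − 2·1 − 2 = 2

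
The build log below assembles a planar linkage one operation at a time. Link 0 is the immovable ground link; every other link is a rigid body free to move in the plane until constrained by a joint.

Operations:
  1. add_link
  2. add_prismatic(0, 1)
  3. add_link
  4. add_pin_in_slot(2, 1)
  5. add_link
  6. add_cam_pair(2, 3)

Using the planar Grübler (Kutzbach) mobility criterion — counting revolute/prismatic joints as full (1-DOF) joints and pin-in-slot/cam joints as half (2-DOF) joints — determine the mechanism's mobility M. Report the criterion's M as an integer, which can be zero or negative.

ground; <1,0,0>
#1 <2,0,0>
P:0↔1 J1 <2,1,0>
#2 <3,1,0>
PS:2↔1 J2 <3,1,1>
#3 <4,1,1>
C:2↔3 J2 <4,1,2>
3×3 − 2×1 − 1×2 = 5

M = 5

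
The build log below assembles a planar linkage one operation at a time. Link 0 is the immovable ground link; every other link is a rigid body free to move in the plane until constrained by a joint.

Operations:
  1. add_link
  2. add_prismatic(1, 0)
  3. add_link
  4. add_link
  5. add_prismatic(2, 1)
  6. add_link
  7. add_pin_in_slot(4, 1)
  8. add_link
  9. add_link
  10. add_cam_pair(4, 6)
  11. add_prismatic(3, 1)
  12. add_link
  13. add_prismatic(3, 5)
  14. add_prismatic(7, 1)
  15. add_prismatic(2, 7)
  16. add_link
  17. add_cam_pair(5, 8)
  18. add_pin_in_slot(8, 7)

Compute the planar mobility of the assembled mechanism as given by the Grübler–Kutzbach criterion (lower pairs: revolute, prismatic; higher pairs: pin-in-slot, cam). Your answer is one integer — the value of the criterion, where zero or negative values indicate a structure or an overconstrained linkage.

M = 8

ground; <1,0,0>
#1 <2,0,0>
P:1↔0 J1 <2,1,0>
#2 <3,1,0>
#3 <4,1,0>
P:2↔1 J1 <4,2,0>
#4 <5,2,0>
PS:4↔1 J2 <5,2,1>
#5 <6,2,1>
#6 <7,2,1>
C:4↔6 J2 <7,2,2>
P:3↔1 J1 <7,3,2>
#7 <8,3,2>
P:3↔5 J1 <8,4,2>
P:7↔1 J1 <8,5,2>
P:2↔7 J1 <8,6,2>
#8 <9,6,2>
C:5↔8 J2 <9,6,3>
PS:8↔7 J2 <9,6,4>
3×8 − 2×6 − 1×4 = 8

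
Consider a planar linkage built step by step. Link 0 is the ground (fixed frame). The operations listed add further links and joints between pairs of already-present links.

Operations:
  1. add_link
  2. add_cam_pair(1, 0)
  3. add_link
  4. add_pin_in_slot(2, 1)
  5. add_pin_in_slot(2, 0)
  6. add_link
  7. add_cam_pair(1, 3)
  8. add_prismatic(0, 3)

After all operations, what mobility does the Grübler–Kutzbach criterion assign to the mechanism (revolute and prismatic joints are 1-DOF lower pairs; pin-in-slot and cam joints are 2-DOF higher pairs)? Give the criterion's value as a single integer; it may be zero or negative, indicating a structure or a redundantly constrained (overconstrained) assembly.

M = 3

(L,J1,J2)=(1,0,0); link0 fixed
link1: (2,0,0)
C 1-0 [J2]: (2,0,1)
link2: (3,0,1)
PS 2-1 [J2]: (3,0,2)
PS 2-0 [J2]: (3,0,3)
link3: (4,0,3)
C 1-3 [J2]: (4,0,4)
P 0-3 [J1]: (4,1,4)
Grübler: 3·3 − 2·1 − 4 = 3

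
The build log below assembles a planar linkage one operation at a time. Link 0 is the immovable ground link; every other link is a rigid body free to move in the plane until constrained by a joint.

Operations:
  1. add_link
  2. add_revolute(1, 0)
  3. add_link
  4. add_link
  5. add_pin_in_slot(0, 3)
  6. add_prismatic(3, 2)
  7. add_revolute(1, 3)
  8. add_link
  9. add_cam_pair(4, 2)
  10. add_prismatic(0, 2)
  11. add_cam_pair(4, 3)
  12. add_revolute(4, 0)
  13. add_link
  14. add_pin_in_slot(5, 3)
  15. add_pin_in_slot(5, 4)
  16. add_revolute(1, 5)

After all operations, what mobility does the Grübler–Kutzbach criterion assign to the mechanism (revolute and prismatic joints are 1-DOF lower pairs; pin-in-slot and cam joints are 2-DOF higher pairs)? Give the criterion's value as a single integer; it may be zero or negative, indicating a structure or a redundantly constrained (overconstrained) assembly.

M = -2

link 0 = ground. State L|J1|J2 = 1|0|0
+link1  2|0|0
R(1,0) f=1→J1  2|1|0
+link2  3|1|0
+link3  4|1|0
PS(0,3) f=2→J2  4|1|1
P(3,2) f=1→J1  4|2|1
R(1,3) f=1→J1  4|3|1
+link4  5|3|1
C(4,2) f=2→J2  5|3|2
P(0,2) f=1→J1  5|4|2
C(4,3) f=2→J2  5|4|3
R(4,0) f=1→J1  5|5|3
+link5  6|5|3
PS(5,3) f=2→J2  6|5|4
PS(5,4) f=2→J2  6|5|5
R(1,5) f=1→J1  6|6|5
M = 3(6−1)−2·6−5 = 15−12−5 = -2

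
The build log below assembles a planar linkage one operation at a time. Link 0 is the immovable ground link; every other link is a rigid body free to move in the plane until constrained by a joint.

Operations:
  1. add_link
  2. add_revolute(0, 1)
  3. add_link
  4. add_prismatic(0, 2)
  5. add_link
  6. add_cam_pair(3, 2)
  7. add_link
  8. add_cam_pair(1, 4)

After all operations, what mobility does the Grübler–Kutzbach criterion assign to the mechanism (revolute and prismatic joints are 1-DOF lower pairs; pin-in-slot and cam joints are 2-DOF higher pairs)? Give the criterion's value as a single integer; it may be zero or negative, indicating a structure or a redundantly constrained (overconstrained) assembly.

M = 6

L=1 J1=0 J2=0
add link → L=2 J1=0 J2=0
R@0,1 dof=1 J1 → L=2 J1=1 J2=0
add link → L=3 J1=1 J2=0
P@0,2 dof=1 J1 → L=3 J1=2 J2=0
add link → L=4 J1=2 J2=0
C@3,2 dof=2 J2 → L=4 J1=2 J2=1
add link → L=5 J1=2 J2=1
C@1,4 dof=2 J2 → L=5 J1=2 J2=2
M=3(L−1)−2J1−J2=3·4−2·2−2=6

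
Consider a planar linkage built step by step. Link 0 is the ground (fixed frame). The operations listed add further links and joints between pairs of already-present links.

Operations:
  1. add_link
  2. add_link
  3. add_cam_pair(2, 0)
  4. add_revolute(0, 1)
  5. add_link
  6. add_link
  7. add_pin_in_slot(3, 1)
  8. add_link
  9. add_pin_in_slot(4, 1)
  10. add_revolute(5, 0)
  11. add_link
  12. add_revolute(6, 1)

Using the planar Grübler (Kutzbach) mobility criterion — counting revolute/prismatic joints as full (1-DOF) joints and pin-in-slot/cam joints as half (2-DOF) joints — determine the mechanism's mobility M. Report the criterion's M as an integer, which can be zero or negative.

[1;0;0] (link 0 is ground)
L+ [2;0;0]
L+ [3;0;0]
C(2,0)∈J2 [3;0;1]
R(0,1)∈J1 [3;1;1]
L+ [4;1;1]
L+ [5;1;1]
PS(3,1)∈J2 [5;1;2]
L+ [6;1;2]
PS(4,1)∈J2 [6;1;3]
R(5,0)∈J1 [6;2;3]
L+ [7;2;3]
R(6,1)∈J1 [7;3;3]
mobility = 18 − 6 − 3 = 9

M = 9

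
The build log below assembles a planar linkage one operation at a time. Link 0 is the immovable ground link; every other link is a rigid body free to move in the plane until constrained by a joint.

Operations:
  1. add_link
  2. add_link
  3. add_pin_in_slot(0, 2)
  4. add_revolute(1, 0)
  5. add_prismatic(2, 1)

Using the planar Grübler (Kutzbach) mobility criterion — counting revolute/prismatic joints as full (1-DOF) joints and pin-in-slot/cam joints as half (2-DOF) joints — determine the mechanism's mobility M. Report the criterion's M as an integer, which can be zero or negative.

M = 1

(L,J1,J2)=(1,0,0); link0 fixed
link1: (2,0,0)
link2: (3,0,0)
PS 0-2 [J2]: (3,0,1)
R 1-0 [J1]: (3,1,1)
P 2-1 [J1]: (3,2,1)
Grübler: 3·2 − 2·2 − 1 = 1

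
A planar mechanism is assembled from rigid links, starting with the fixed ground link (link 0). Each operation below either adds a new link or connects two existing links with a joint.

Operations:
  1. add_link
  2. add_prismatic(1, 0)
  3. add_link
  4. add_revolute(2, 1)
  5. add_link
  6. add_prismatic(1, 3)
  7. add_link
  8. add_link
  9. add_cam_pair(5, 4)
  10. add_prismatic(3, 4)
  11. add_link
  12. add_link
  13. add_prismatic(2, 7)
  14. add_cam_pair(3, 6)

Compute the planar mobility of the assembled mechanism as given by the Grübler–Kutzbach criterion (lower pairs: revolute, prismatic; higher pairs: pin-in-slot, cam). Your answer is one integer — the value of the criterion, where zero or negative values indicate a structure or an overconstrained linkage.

M = 9

link 0 = ground. State L|J1|J2 = 1|0|0
+link1  2|0|0
P(1,0) f=1→J1  2|1|0
+link2  3|1|0
R(2,1) f=1→J1  3|2|0
+link3  4|2|0
P(1,3) f=1→J1  4|3|0
+link4  5|3|0
+link5  6|3|0
C(5,4) f=2→J2  6|3|1
P(3,4) f=1→J1  6|4|1
+link6  7|4|1
+link7  8|4|1
P(2,7) f=1→J1  8|5|1
C(3,6) f=2→J2  8|5|2
M = 3(8−1)−2·5−2 = 21−10−2 = 9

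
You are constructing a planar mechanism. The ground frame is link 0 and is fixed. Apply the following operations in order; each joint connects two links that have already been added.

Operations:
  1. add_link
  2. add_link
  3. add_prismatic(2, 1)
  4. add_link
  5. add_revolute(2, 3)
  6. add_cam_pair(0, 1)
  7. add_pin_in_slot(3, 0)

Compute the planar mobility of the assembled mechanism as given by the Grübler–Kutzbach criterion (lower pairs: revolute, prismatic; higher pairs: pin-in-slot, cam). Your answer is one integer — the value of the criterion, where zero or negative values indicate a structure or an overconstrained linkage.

ground; <1,0,0>
#1 <2,0,0>
#2 <3,0,0>
P:2↔1 J1 <3,1,0>
#3 <4,1,0>
R:2↔3 J1 <4,2,0>
C:0↔1 J2 <4,2,1>
PS:3↔0 J2 <4,2,2>
3×3 − 2×2 − 1×2 = 3

M = 3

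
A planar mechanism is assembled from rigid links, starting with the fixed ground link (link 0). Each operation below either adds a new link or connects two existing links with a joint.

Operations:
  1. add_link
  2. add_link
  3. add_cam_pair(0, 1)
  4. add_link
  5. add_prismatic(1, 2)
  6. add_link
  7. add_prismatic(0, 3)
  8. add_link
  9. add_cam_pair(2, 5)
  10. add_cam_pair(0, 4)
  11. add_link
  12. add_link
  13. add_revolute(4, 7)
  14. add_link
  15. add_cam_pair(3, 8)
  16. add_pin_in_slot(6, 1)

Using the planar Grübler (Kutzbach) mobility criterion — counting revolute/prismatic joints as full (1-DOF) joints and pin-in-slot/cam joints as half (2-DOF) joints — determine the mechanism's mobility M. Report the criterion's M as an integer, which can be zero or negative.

M = 13

ground; <1,0,0>
#1 <2,0,0>
#2 <3,0,0>
C:0↔1 J2 <3,0,1>
#3 <4,0,1>
P:1↔2 J1 <4,1,1>
#4 <5,1,1>
P:0↔3 J1 <5,2,1>
#5 <6,2,1>
C:2↔5 J2 <6,2,2>
C:0↔4 J2 <6,2,3>
#6 <7,2,3>
#7 <8,2,3>
R:4↔7 J1 <8,3,3>
#8 <9,3,3>
C:3↔8 J2 <9,3,4>
PS:6↔1 J2 <9,3,5>
3×8 − 2×3 − 1×5 = 13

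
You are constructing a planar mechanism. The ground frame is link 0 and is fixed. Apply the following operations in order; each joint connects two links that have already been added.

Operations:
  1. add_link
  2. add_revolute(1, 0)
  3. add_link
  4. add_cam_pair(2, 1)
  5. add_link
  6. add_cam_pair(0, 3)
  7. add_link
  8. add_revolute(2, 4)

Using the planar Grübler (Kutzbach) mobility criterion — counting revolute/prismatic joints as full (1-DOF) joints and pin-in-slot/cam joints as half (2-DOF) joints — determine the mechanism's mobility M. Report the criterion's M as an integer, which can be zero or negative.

M = 6

[1;0;0] (link 0 is ground)
L+ [2;0;0]
R(1,0)∈J1 [2;1;0]
L+ [3;1;0]
C(2,1)∈J2 [3;1;1]
L+ [4;1;1]
C(0,3)∈J2 [4;1;2]
L+ [5;1;2]
R(2,4)∈J1 [5;2;2]
mobility = 12 − 4 − 2 = 6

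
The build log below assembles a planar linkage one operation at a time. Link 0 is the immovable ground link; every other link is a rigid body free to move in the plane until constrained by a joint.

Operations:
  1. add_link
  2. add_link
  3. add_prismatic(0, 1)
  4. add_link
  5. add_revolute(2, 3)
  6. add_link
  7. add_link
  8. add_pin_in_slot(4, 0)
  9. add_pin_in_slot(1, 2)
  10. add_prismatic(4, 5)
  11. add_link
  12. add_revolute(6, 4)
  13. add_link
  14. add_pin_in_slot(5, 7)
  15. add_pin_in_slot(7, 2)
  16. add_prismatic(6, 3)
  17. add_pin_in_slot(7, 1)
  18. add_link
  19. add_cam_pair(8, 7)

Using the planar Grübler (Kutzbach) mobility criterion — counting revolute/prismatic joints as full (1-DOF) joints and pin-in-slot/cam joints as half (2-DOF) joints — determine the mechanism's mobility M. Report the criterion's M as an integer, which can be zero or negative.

M = 8

[1;0;0] (link 0 is ground)
L+ [2;0;0]
L+ [3;0;0]
P(0,1)∈J1 [3;1;0]
L+ [4;1;0]
R(2,3)∈J1 [4;2;0]
L+ [5;2;0]
L+ [6;2;0]
PS(4,0)∈J2 [6;2;1]
PS(1,2)∈J2 [6;2;2]
P(4,5)∈J1 [6;3;2]
L+ [7;3;2]
R(6,4)∈J1 [7;4;2]
L+ [8;4;2]
PS(5,7)∈J2 [8;4;3]
PS(7,2)∈J2 [8;4;4]
P(6,3)∈J1 [8;5;4]
PS(7,1)∈J2 [8;5;5]
L+ [9;5;5]
C(8,7)∈J2 [9;5;6]
mobility = 24 − 10 − 6 = 8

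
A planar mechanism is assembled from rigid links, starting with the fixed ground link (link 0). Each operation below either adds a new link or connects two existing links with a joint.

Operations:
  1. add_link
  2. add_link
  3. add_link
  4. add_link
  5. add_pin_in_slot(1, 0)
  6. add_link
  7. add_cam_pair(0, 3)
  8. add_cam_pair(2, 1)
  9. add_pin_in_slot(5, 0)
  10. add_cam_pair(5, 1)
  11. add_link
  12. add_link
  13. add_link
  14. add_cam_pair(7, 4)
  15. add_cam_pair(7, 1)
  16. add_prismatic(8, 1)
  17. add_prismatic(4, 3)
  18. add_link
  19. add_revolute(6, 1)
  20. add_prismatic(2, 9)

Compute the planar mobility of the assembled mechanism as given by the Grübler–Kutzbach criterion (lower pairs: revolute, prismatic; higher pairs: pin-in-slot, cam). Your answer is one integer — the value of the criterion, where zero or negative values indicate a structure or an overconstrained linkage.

L=1 J1=0 J2=0
add link → L=2 J1=0 J2=0
add link → L=3 J1=0 J2=0
add link → L=4 J1=0 J2=0
add link → L=5 J1=0 J2=0
PS@1,0 dof=2 J2 → L=5 J1=0 J2=1
add link → L=6 J1=0 J2=1
C@0,3 dof=2 J2 → L=6 J1=0 J2=2
C@2,1 dof=2 J2 → L=6 J1=0 J2=3
PS@5,0 dof=2 J2 → L=6 J1=0 J2=4
C@5,1 dof=2 J2 → L=6 J1=0 J2=5
add link → L=7 J1=0 J2=5
add link → L=8 J1=0 J2=5
add link → L=9 J1=0 J2=5
C@7,4 dof=2 J2 → L=9 J1=0 J2=6
C@7,1 dof=2 J2 → L=9 J1=0 J2=7
P@8,1 dof=1 J1 → L=9 J1=1 J2=7
P@4,3 dof=1 J1 → L=9 J1=2 J2=7
add link → L=10 J1=2 J2=7
R@6,1 dof=1 J1 → L=10 J1=3 J2=7
P@2,9 dof=1 J1 → L=10 J1=4 J2=7
M=3(L−1)−2J1−J2=3·9−2·4−7=12

M = 12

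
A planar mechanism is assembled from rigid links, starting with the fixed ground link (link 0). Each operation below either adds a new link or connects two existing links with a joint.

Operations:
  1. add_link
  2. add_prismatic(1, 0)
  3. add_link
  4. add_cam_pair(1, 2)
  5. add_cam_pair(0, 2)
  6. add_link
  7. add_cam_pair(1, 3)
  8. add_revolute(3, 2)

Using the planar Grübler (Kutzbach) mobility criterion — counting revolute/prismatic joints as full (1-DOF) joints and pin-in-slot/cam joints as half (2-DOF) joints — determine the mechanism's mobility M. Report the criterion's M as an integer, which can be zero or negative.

L=1 J1=0 J2=0
add link → L=2 J1=0 J2=0
P@1,0 dof=1 J1 → L=2 J1=1 J2=0
add link → L=3 J1=1 J2=0
C@1,2 dof=2 J2 → L=3 J1=1 J2=1
C@0,2 dof=2 J2 → L=3 J1=1 J2=2
add link → L=4 J1=1 J2=2
C@1,3 dof=2 J2 → L=4 J1=1 J2=3
R@3,2 dof=1 J1 → L=4 J1=2 J2=3
M=3(L−1)−2J1−J2=3·3−2·2−3=2

M = 2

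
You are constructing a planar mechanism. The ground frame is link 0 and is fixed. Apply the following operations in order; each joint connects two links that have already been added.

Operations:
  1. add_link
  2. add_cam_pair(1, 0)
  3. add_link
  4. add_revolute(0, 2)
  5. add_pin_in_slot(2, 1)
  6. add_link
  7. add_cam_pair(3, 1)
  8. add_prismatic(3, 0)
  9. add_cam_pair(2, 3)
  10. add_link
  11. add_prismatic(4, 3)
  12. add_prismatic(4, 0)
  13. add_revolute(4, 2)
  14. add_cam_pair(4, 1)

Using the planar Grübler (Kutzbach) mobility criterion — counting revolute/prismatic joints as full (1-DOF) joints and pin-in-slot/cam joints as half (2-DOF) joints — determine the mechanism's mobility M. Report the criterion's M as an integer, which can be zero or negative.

(L,J1,J2)=(1,0,0); link0 fixed
link1: (2,0,0)
C 1-0 [J2]: (2,0,1)
link2: (3,0,1)
R 0-2 [J1]: (3,1,1)
PS 2-1 [J2]: (3,1,2)
link3: (4,1,2)
C 3-1 [J2]: (4,1,3)
P 3-0 [J1]: (4,2,3)
C 2-3 [J2]: (4,2,4)
link4: (5,2,4)
P 4-3 [J1]: (5,3,4)
P 4-0 [J1]: (5,4,4)
R 4-2 [J1]: (5,5,4)
C 4-1 [J2]: (5,5,5)
Grübler: 3·4 − 2·5 − 5 = -3

M = -3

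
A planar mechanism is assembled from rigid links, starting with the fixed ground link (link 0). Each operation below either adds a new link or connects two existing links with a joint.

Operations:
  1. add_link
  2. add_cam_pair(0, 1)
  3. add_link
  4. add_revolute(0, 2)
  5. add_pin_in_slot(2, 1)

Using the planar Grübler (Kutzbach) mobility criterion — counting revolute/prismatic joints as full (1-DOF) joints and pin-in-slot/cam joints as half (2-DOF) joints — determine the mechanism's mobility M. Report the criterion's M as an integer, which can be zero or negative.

(L,J1,J2)=(1,0,0); link0 fixed
link1: (2,0,0)
C 0-1 [J2]: (2,0,1)
link2: (3,0,1)
R 0-2 [J1]: (3,1,1)
PS 2-1 [J2]: (3,1,2)
Grübler: 3·2 − 2·1 − 2 = 2

M = 2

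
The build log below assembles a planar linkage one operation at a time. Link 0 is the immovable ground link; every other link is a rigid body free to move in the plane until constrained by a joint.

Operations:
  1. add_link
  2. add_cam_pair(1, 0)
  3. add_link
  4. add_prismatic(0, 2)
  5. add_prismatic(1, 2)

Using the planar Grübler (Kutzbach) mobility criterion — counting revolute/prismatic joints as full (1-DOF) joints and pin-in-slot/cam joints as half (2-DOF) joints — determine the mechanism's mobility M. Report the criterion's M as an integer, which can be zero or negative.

M = 1

ground; <1,0,0>
#1 <2,0,0>
C:1↔0 J2 <2,0,1>
#2 <3,0,1>
P:0↔2 J1 <3,1,1>
P:1↔2 J1 <3,2,1>
3×2 − 2×2 − 1×1 = 1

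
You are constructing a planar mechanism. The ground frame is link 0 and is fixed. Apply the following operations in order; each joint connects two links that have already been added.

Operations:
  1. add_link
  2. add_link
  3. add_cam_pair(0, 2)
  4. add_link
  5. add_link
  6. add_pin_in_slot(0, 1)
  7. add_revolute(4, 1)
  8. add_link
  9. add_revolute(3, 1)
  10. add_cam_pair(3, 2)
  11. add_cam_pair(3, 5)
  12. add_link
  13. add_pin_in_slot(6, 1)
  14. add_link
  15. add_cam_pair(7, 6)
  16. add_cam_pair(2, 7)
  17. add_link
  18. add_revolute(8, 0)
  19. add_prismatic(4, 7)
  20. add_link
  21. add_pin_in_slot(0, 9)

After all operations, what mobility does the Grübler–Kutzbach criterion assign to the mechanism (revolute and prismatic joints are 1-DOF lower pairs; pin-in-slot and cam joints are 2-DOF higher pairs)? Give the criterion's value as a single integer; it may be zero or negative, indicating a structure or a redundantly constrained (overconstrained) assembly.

link 0 = ground. State L|J1|J2 = 1|0|0
+link1  2|0|0
+link2  3|0|0
C(0,2) f=2→J2  3|0|1
+link3  4|0|1
+link4  5|0|1
PS(0,1) f=2→J2  5|0|2
R(4,1) f=1→J1  5|1|2
+link5  6|1|2
R(3,1) f=1→J1  6|2|2
C(3,2) f=2→J2  6|2|3
C(3,5) f=2→J2  6|2|4
+link6  7|2|4
PS(6,1) f=2→J2  7|2|5
+link7  8|2|5
C(7,6) f=2→J2  8|2|6
C(2,7) f=2→J2  8|2|7
+link8  9|2|7
R(8,0) f=1→J1  9|3|7
P(4,7) f=1→J1  9|4|7
+link9  10|4|7
PS(0,9) f=2→J2  10|4|8
M = 3(10−1)−2·4−8 = 27−8−8 = 11

M = 11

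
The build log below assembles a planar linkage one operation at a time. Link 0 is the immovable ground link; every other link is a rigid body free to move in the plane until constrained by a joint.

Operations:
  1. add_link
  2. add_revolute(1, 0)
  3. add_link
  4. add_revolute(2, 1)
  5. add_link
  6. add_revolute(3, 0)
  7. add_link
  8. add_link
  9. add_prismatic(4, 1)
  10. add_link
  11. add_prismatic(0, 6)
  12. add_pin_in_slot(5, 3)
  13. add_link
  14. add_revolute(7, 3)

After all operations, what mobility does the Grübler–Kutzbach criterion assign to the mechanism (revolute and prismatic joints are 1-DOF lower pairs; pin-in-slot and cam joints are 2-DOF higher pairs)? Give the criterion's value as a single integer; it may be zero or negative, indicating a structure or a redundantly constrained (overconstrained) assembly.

M = 8

[1;0;0] (link 0 is ground)
L+ [2;0;0]
R(1,0)∈J1 [2;1;0]
L+ [3;1;0]
R(2,1)∈J1 [3;2;0]
L+ [4;2;0]
R(3,0)∈J1 [4;3;0]
L+ [5;3;0]
L+ [6;3;0]
P(4,1)∈J1 [6;4;0]
L+ [7;4;0]
P(0,6)∈J1 [7;5;0]
PS(5,3)∈J2 [7;5;1]
L+ [8;5;1]
R(7,3)∈J1 [8;6;1]
mobility = 21 − 12 − 1 = 8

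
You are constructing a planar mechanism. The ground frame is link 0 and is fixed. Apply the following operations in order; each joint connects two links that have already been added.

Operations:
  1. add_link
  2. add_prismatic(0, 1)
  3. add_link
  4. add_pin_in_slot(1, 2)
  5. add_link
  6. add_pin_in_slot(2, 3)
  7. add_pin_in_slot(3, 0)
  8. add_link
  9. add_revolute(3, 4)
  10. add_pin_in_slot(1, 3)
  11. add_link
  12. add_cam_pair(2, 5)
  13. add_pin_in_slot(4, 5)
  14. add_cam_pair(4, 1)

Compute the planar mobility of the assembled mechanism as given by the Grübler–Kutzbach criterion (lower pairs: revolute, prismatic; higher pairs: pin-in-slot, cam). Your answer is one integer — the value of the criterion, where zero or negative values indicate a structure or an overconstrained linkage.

link 0 = ground. State L|J1|J2 = 1|0|0
+link1  2|0|0
P(0,1) f=1→J1  2|1|0
+link2  3|1|0
PS(1,2) f=2→J2  3|1|1
+link3  4|1|1
PS(2,3) f=2→J2  4|1|2
PS(3,0) f=2→J2  4|1|3
+link4  5|1|3
R(3,4) f=1→J1  5|2|3
PS(1,3) f=2→J2  5|2|4
+link5  6|2|4
C(2,5) f=2→J2  6|2|5
PS(4,5) f=2→J2  6|2|6
C(4,1) f=2→J2  6|2|7
M = 3(6−1)−2·2−7 = 15−4−7 = 4

M = 4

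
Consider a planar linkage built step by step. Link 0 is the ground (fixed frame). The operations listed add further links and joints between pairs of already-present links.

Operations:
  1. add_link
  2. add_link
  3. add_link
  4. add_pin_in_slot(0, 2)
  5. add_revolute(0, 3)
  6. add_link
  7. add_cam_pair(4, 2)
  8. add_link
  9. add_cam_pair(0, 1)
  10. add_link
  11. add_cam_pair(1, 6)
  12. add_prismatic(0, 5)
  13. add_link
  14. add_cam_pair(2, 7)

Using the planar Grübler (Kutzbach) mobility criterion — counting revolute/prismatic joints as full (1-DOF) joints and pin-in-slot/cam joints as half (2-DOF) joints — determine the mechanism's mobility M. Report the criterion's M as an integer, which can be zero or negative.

link 0 = ground. State L|J1|J2 = 1|0|0
+link1  2|0|0
+link2  3|0|0
+link3  4|0|0
PS(0,2) f=2→J2  4|0|1
R(0,3) f=1→J1  4|1|1
+link4  5|1|1
C(4,2) f=2→J2  5|1|2
+link5  6|1|2
C(0,1) f=2→J2  6|1|3
+link6  7|1|3
C(1,6) f=2→J2  7|1|4
P(0,5) f=1→J1  7|2|4
+link7  8|2|4
C(2,7) f=2→J2  8|2|5
M = 3(8−1)−2·2−5 = 21−4−5 = 12

M = 12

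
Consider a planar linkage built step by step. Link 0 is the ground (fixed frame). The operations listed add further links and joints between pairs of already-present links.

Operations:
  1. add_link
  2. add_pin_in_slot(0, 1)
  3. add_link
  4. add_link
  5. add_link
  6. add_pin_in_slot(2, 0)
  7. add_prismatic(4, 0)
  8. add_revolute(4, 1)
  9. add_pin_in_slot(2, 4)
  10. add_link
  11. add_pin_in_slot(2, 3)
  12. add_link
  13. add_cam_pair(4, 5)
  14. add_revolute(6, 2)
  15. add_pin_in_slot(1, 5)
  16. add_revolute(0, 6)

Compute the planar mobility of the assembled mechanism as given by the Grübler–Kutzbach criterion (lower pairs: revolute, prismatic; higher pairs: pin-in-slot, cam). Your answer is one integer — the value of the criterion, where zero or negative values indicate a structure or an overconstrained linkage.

M = 4

ground; <1,0,0>
#1 <2,0,0>
PS:0↔1 J2 <2,0,1>
#2 <3,0,1>
#3 <4,0,1>
#4 <5,0,1>
PS:2↔0 J2 <5,0,2>
P:4↔0 J1 <5,1,2>
R:4↔1 J1 <5,2,2>
PS:2↔4 J2 <5,2,3>
#5 <6,2,3>
PS:2↔3 J2 <6,2,4>
#6 <7,2,4>
C:4↔5 J2 <7,2,5>
R:6↔2 J1 <7,3,5>
PS:1↔5 J2 <7,3,6>
R:0↔6 J1 <7,4,6>
3×6 − 2×4 − 1×6 = 4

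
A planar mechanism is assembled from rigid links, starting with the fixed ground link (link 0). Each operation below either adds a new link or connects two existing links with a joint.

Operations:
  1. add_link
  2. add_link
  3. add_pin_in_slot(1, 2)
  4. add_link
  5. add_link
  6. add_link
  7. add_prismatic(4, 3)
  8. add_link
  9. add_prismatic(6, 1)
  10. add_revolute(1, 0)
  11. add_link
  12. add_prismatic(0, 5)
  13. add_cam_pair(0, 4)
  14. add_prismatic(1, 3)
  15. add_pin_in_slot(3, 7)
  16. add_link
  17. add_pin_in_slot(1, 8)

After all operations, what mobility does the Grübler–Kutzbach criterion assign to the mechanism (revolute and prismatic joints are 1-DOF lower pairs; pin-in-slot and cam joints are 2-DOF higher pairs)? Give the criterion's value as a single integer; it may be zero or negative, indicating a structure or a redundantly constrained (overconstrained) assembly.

(L,J1,J2)=(1,0,0); link0 fixed
link1: (2,0,0)
link2: (3,0,0)
PS 1-2 [J2]: (3,0,1)
link3: (4,0,1)
link4: (5,0,1)
link5: (6,0,1)
P 4-3 [J1]: (6,1,1)
link6: (7,1,1)
P 6-1 [J1]: (7,2,1)
R 1-0 [J1]: (7,3,1)
link7: (8,3,1)
P 0-5 [J1]: (8,4,1)
C 0-4 [J2]: (8,4,2)
P 1-3 [J1]: (8,5,2)
PS 3-7 [J2]: (8,5,3)
link8: (9,5,3)
PS 1-8 [J2]: (9,5,4)
Grübler: 3·8 − 2·5 − 4 = 10

M = 10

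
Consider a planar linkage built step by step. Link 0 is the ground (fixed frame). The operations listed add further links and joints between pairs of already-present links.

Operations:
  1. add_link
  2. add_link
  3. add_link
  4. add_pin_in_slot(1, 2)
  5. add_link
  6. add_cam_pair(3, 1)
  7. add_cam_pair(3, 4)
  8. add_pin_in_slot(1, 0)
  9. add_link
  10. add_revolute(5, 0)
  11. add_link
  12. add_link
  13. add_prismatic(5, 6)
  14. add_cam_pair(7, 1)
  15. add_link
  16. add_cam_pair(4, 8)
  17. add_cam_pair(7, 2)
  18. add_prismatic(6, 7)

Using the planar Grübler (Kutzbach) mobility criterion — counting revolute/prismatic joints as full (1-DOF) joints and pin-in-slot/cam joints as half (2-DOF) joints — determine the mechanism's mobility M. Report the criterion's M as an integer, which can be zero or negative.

(L,J1,J2)=(1,0,0); link0 fixed
link1: (2,0,0)
link2: (3,0,0)
link3: (4,0,0)
PS 1-2 [J2]: (4,0,1)
link4: (5,0,1)
C 3-1 [J2]: (5,0,2)
C 3-4 [J2]: (5,0,3)
PS 1-0 [J2]: (5,0,4)
link5: (6,0,4)
R 5-0 [J1]: (6,1,4)
link6: (7,1,4)
link7: (8,1,4)
P 5-6 [J1]: (8,2,4)
C 7-1 [J2]: (8,2,5)
link8: (9,2,5)
C 4-8 [J2]: (9,2,6)
C 7-2 [J2]: (9,2,7)
P 6-7 [J1]: (9,3,7)
Grübler: 3·8 − 2·3 − 7 = 11

M = 11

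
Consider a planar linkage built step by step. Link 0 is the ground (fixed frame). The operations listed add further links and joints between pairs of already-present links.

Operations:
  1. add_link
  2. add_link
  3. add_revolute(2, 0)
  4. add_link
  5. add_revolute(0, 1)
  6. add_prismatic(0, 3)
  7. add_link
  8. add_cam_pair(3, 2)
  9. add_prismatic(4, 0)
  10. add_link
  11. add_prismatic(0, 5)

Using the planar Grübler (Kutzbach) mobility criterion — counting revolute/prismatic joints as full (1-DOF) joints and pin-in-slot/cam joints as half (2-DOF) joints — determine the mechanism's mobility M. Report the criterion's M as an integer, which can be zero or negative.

M = 4

link 0 = ground. State L|J1|J2 = 1|0|0
+link1  2|0|0
+link2  3|0|0
R(2,0) f=1→J1  3|1|0
+link3  4|1|0
R(0,1) f=1→J1  4|2|0
P(0,3) f=1→J1  4|3|0
+link4  5|3|0
C(3,2) f=2→J2  5|3|1
P(4,0) f=1→J1  5|4|1
+link5  6|4|1
P(0,5) f=1→J1  6|5|1
M = 3(6−1)−2·5−1 = 15−10−1 = 4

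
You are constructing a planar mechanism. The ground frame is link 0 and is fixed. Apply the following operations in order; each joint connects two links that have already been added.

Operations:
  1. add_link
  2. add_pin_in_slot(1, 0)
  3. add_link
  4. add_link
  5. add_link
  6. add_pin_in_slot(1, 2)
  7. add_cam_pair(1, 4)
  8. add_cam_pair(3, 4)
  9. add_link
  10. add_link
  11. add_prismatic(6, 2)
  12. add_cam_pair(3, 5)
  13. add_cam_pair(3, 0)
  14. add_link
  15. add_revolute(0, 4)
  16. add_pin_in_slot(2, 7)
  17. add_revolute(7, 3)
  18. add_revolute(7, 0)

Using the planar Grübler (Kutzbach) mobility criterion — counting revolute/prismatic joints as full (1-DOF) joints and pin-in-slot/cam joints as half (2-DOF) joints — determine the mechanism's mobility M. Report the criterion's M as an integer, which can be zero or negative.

link 0 = ground. State L|J1|J2 = 1|0|0
+link1  2|0|0
PS(1,0) f=2→J2  2|0|1
+link2  3|0|1
+link3  4|0|1
+link4  5|0|1
PS(1,2) f=2→J2  5|0|2
C(1,4) f=2→J2  5|0|3
C(3,4) f=2→J2  5|0|4
+link5  6|0|4
+link6  7|0|4
P(6,2) f=1→J1  7|1|4
C(3,5) f=2→J2  7|1|5
C(3,0) f=2→J2  7|1|6
+link7  8|1|6
R(0,4) f=1→J1  8|2|6
PS(2,7) f=2→J2  8|2|7
R(7,3) f=1→J1  8|3|7
R(7,0) f=1→J1  8|4|7
M = 3(8−1)−2·4−7 = 21−8−7 = 6

M = 6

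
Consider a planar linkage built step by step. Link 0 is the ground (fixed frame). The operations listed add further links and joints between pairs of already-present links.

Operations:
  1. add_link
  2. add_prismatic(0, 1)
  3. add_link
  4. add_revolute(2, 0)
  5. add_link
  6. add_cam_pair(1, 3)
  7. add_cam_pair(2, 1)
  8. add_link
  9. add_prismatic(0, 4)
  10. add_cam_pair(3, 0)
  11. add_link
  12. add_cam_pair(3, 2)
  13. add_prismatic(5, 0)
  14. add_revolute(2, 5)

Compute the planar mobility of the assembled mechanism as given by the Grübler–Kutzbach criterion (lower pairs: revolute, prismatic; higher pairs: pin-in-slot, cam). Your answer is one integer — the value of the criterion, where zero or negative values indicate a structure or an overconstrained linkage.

ground; <1,0,0>
#1 <2,0,0>
P:0↔1 J1 <2,1,0>
#2 <3,1,0>
R:2↔0 J1 <3,2,0>
#3 <4,2,0>
C:1↔3 J2 <4,2,1>
C:2↔1 J2 <4,2,2>
#4 <5,2,2>
P:0↔4 J1 <5,3,2>
C:3↔0 J2 <5,3,3>
#5 <6,3,3>
C:3↔2 J2 <6,3,4>
P:5↔0 J1 <6,4,4>
R:2↔5 J1 <6,5,4>
3×5 − 2×5 − 1×4 = 1

M = 1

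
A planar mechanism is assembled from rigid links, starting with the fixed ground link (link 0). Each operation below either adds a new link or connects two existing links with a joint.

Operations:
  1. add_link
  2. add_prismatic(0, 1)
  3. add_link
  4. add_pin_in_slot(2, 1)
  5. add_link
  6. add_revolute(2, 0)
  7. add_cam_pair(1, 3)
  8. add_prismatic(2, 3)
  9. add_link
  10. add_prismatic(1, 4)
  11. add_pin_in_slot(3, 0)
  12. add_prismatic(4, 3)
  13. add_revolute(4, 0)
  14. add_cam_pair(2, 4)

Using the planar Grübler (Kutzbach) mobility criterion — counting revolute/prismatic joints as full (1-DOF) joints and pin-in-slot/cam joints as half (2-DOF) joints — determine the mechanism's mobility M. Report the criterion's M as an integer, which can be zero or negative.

[1;0;0] (link 0 is ground)
L+ [2;0;0]
P(0,1)∈J1 [2;1;0]
L+ [3;1;0]
PS(2,1)∈J2 [3;1;1]
L+ [4;1;1]
R(2,0)∈J1 [4;2;1]
C(1,3)∈J2 [4;2;2]
P(2,3)∈J1 [4;3;2]
L+ [5;3;2]
P(1,4)∈J1 [5;4;2]
PS(3,0)∈J2 [5;4;3]
P(4,3)∈J1 [5;5;3]
R(4,0)∈J1 [5;6;3]
C(2,4)∈J2 [5;6;4]
mobility = 12 − 12 − 4 = -4

M = -4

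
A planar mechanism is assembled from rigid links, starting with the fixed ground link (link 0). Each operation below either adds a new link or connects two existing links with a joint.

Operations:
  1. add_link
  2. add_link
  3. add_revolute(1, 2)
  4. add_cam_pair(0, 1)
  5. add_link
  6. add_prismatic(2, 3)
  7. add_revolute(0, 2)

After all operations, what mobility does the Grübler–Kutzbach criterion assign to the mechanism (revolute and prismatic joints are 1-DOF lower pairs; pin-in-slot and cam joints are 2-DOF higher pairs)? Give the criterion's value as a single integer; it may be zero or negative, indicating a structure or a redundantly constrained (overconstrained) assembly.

M = 2

(L,J1,J2)=(1,0,0); link0 fixed
link1: (2,0,0)
link2: (3,0,0)
R 1-2 [J1]: (3,1,0)
C 0-1 [J2]: (3,1,1)
link3: (4,1,1)
P 2-3 [J1]: (4,2,1)
R 0-2 [J1]: (4,3,1)
Grübler: 3·3 − 2·3 − 1 = 2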